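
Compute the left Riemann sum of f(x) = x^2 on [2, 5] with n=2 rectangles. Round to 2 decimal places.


Left Riemann sum uses left endpoints of each subinterval.
Interval: [2, 5], n = 2
dx = (5 - 2) / 2 = 3/2
Left endpoints: [2, 7/2]
f values: [4, 49/4]
Sum = dx * (sum of f values)
= 3/2 * 65/4
= 195/8 ≈ 24.38

24.38


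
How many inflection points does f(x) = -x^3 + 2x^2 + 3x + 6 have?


Inflection points occur where f''(x) = 0 and concavity changes.
f(x) = -x^3 + 2x^2 + 3x + 6
f'(x) = -3x^2 + 4x + 3
f''(x) = -6x + 4
Set f''(x) = 0:
-6x + 4 = 0
x = -4 / (-6) = 2/3
Since f''(x) is linear (degree 1), it changes sign at this point.
Therefore there is exactly 1 inflection point.

1


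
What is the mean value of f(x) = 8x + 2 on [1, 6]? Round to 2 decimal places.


Average value = 1/(b-a) * integral from a to b of f(x) dx
First compute the integral of 8x + 2:
F(x) = 4x^2 + 2x
F(6) = 4 * 36 + 2 * 6 = 156
F(1) = 4 * 1 + 2 * 1 = 6
Integral = 156 - 6 = 150
Average = 150 / (6 - 1) = 150 / 5
= 30 = 30.00

30.00


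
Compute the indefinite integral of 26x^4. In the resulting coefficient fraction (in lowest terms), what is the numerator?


Apply the power rule for integration:
integral of ax^n dx = a/(n+1) * x^(n+1) + C
integral of 26x^4 dx
= 26/5 * x^5 + C
The coefficient in lowest terms is 26/5, and its numerator is 26

26


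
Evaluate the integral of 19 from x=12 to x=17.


The integral of a constant k over [a, b] equals k * (b - a).
integral from 12 to 17 of 19 dx
= 19 * (17 - 12)
= 19 * 5
= 95

95


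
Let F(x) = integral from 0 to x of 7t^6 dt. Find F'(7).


By the Fundamental Theorem of Calculus (Part 1):
If F(x) = integral from 0 to x of f(t) dt, then F'(x) = f(x)
Here f(t) = 7t^6
So F'(x) = 7x^6
Evaluate at x = 7:
F'(7) = 7 * 7^6
= 7 * 117649
= 823543

823543


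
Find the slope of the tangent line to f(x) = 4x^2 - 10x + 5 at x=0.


The slope of the tangent line equals f'(x) at the point.
f(x) = 4x^2 - 10x + 5
f'(x) = 8x - 10
At x = 0:
f'(0) = 8 * 0 - 10
= 0 - 10
= -10

-10


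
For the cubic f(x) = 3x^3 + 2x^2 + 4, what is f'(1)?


Differentiate f(x) = 3x^3 + 2x^2 + 4 term by term:
f'(x) = 9x^2 + 4x
Substitute x = 1:
f'(1) = 9 * 1^2 + 4 * 1 + 0
= 9 + 4 + 0
= 13

13


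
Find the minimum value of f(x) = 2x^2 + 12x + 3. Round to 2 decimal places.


For a quadratic f(x) = ax^2 + bx + c with a > 0, the minimum is at the vertex.
Vertex x-coordinate: x = -b/(2a)
x = -(12) / (2 * 2)
x = -12/4 = -3
Substitute back to find the minimum value:
f(-3) = 2 * (-3)^2 + 12 * (-3) + 3
= 18 - 36 + 3
= -15 = -15.00

-15.00


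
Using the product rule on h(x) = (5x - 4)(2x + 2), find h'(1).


Let u(x) = 5x - 4 and v(x) = 2x + 2
u'(x) = 5
v'(x) = 2
Product rule: h'(x) = u'(x)*v(x) + u(x)*v'(x)
= 5 * (2x + 2) + (5x - 4) * 2
At x = 1:
u(1) = 5 * 1 - 4 = 1
v(1) = 2 * 1 + 2 = 4
h'(1) = 5 * 4 + 1 * 2
= 20 + 2
= 22

22


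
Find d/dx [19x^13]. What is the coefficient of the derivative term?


We apply the power rule: d/dx [ax^n] = a*n * x^(n-1)
d/dx [19x^13]
= 19 * 13 * x^(13-1)
= 247x^12
The coefficient is 247

247


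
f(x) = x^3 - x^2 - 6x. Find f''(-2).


First derivative:
f'(x) = 3x^2 - 2x - 6
Second derivative:
f''(x) = 6x - 2
Substitute x = -2:
f''(-2) = 6 * (-2) - 2
= -12 - 2
= -14

-14


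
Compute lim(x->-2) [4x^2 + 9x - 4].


Since polynomials are continuous, we use direct substitution.
lim(x->-2) of 4x^2 + 9x - 4
= 4 * (-2)^2 + 9 * (-2) - 4
= 16 - 18 - 4
= -6

-6


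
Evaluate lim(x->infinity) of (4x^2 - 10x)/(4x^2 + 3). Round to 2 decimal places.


For limits at infinity with equal-degree polynomials,
we compare leading coefficients.
Numerator leading term: 4x^2
Denominator leading term: 4x^2
Divide both by x^2:
lim = (4 - 10/x) / (4 + 3/x^2)
As x -> infinity, the 1/x and 1/x^2 terms vanish:
= 4/4 = 1 = 1.00

1.00


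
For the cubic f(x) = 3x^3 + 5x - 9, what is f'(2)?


Differentiate f(x) = 3x^3 + 5x - 9 term by term:
f'(x) = 9x^2 + 5
Substitute x = 2:
f'(2) = 9 * 2^2 + 0 * 2 + 5
= 36 + 0 + 5
= 41

41


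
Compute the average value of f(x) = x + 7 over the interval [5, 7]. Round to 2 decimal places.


Average value = 1/(b-a) * integral from a to b of f(x) dx
First compute the integral of x + 7:
F(x) = (1/2)x^2 + 7x
F(7) = 1/2 * 49 + 7 * 7 = 147/2
F(5) = 1/2 * 25 + 7 * 5 = 95/2
Integral = 147/2 - 95/2 = 26
Average = 26 / (7 - 5) = 26 / 2
= 13 = 13.00

13.00


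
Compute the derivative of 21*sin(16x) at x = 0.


Apply the chain rule to differentiate 21*sin(16x):
d/dx [21*sin(16x)]
= 21 * cos(16x) * d/dx(16x)
= 21 * 16 * cos(16x)
= 336 * cos(16x)
Evaluate at x = 0:
= 336 * cos(0)
= 336 * 1
= 336

336


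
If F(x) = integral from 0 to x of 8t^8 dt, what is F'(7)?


By the Fundamental Theorem of Calculus (Part 1):
If F(x) = integral from 0 to x of f(t) dt, then F'(x) = f(x)
Here f(t) = 8t^8
So F'(x) = 8x^8
Evaluate at x = 7:
F'(7) = 8 * 7^8
= 8 * 5764801
= 46118408

46118408


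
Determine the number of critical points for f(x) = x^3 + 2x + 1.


Find where f'(x) = 0:
f(x) = x^3 + 2x + 1
f'(x) = 3x^2 + 2
This is a quadratic in x. Use the discriminant to count real roots.
Discriminant = (0)^2 - 4 * 3 * 2
= 0 - 24
= -24
Since discriminant < 0, f'(x) = 0 has no real solutions.
Number of critical points: 0

0


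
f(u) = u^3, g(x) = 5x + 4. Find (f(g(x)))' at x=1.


Using the chain rule: (f(g(x)))' = f'(g(x)) * g'(x)
First, find g(1):
g(1) = 5 * 1 + 4 = 9
Next, f'(u) = 3u^2
And g'(x) = 5
So f'(g(1)) * g'(1)
= 3 * 9^2 * 5
= 3 * 81 * 5
= 1215

1215


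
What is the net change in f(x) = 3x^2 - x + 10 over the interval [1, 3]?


Net change = f(b) - f(a)
f(x) = 3x^2 - x + 10
Compute f(3):
f(3) = 3 * 3^2 - 1 * 3 + 10
= 27 - 3 + 10
= 34
Compute f(1):
f(1) = 3 * 1^2 - 1 * 1 + 10
= 3 - 1 + 10
= 12
Net change = 34 - 12 = 22

22


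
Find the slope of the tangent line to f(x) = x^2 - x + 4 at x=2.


The slope of the tangent line equals f'(x) at the point.
f(x) = x^2 - x + 4
f'(x) = 2x - 1
At x = 2:
f'(2) = 2 * 2 - 1
= 4 - 1
= 3

3


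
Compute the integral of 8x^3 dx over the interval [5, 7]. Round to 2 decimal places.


Find the antiderivative of 8x^3:
F(x) = 8/4 * x^4
Apply the Fundamental Theorem of Calculus:
F(7) - F(5)
= 8/4 * 7^4 - 8/4 * 5^4
= 8/4 * (2401 - 625)
= 8/4 * 1776
= 3552 = 3552.00

3552.00


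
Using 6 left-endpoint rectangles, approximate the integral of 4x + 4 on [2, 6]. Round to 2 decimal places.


Left Riemann sum uses left endpoints of each subinterval.
Interval: [2, 6], n = 6
dx = (6 - 2) / 6 = 2/3
Left endpoints: [2, 8/3, 10/3, 4, 14/3, 16/3]
f values: [12, 44/3, 52/3, 20, 68/3, 76/3]
Sum = dx * (sum of f values)
= 2/3 * 112
= 224/3 ≈ 74.67

74.67


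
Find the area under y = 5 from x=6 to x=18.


The area under a constant function y = 5 is a rectangle.
Width = 18 - 6 = 12
Height = 5
Area = width * height
= 12 * 5
= 60

60


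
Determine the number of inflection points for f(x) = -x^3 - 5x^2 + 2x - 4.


Inflection points occur where f''(x) = 0 and concavity changes.
f(x) = -x^3 - 5x^2 + 2x - 4
f'(x) = -3x^2 - 10x + 2
f''(x) = -6x - 10
Set f''(x) = 0:
-6x - 10 = 0
x = 10 / (-6) = -5/3
Since f''(x) is linear (degree 1), it changes sign at this point.
Therefore there is exactly 1 inflection point.

1


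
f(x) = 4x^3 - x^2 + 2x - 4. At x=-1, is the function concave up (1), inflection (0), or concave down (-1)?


Concavity is determined by the sign of f''(x).
f(x) = 4x^3 - x^2 + 2x - 4
f'(x) = 12x^2 - 2x + 2
f''(x) = 24x - 2
f''(-1) = 24 * (-1) - 2
= -24 - 2
= -26
Since f''(-1) < 0, the function is concave down (-1)

-1


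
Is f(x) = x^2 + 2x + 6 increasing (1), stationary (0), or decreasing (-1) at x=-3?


Compute f'(x) to determine behavior:
f'(x) = 2x + 2
f'(-3) = 2 * (-3) + 2
= -6 + 2
= -4
Since f'(-3) < 0, the function is decreasing (-1)

-1


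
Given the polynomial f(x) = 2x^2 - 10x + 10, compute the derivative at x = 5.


Differentiate term by term using power and sum rules:
f(x) = 2x^2 - 10x + 10
f'(x) = 4x - 10
Substitute x = 5:
f'(5) = 4 * 5 - 10
= 20 - 10
= 10

10


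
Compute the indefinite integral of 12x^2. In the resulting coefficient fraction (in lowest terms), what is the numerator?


Apply the power rule for integration:
integral of ax^n dx = a/(n+1) * x^(n+1) + C
integral of 12x^2 dx
= 12/3 * x^3 + C
= 4 * x^3 + C
The coefficient in lowest terms is 4 = 4/1, so its numerator is 4

4


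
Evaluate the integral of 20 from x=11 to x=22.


The integral of a constant k over [a, b] equals k * (b - a).
integral from 11 to 22 of 20 dx
= 20 * (22 - 11)
= 20 * 11
= 220

220


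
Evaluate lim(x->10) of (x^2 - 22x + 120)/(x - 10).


Direct substitution gives 0/0, so we factor the numerator.
Factor: (x^2 - 22x + 120) = (x - 10)(x - 12)
Cancel the common factor (x - 10):
(x^2 - 22x + 120)/(x - 10) = (x - 12)
Now substitute x = 10:
= (10) - (12) = -2

-2


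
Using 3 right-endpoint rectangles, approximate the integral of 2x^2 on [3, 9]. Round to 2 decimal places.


Right Riemann sum uses right endpoints of each subinterval.
Interval: [3, 9], n = 3
dx = (9 - 3) / 3 = 2
Right endpoints: [5, 7, 9]
f values: [50, 98, 162]
Sum = dx * (sum of f values)
= 2 * 310
= 620 = 620.00

620.00


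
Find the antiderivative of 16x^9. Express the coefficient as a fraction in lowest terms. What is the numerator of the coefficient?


Apply the power rule for integration:
integral of ax^n dx = a/(n+1) * x^(n+1) + C
integral of 16x^9 dx
= 16/10 * x^10 + C
= 8/5 * x^10 + C
The coefficient in lowest terms is 8/5, and its numerator is 8

8


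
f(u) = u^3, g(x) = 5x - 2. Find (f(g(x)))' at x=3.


Using the chain rule: (f(g(x)))' = f'(g(x)) * g'(x)
First, find g(3):
g(3) = 5 * 3 - 2 = 13
Next, f'(u) = 3u^2
And g'(x) = 5
So f'(g(3)) * g'(3)
= 3 * 13^2 * 5
= 3 * 169 * 5
= 2535

2535


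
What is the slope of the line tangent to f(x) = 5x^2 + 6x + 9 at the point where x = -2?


The slope of the tangent line equals f'(x) at the point.
f(x) = 5x^2 + 6x + 9
f'(x) = 10x + 6
At x = -2:
f'(-2) = 10 * (-2) + 6
= -20 + 6
= -14

-14


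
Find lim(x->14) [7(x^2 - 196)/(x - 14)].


Direct substitution gives 0/0, so we factor the numerator.
Factor: 7(x^2 - 196) = 7 * (x - 14)(x + 14)
Cancel the common factor (x - 14):
7(x^2 - 196)/(x - 14) = 7 * (x + 14)
Now substitute x = 14:
= 7 * (14 + 14) = 196

196


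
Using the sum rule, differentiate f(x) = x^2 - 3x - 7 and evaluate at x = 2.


Differentiate term by term using power and sum rules:
f(x) = x^2 - 3x - 7
f'(x) = 2x - 3
Substitute x = 2:
f'(2) = 2 * 2 - 3
= 4 - 3
= 1

1


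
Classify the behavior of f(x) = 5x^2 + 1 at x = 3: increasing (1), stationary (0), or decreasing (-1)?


Compute f'(x) to determine behavior:
f'(x) = 10x
f'(3) = 10 * 3 + 0
= 30 + 0
= 30
Since f'(3) > 0, the function is increasing (1)

1


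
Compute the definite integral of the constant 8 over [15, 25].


The integral of a constant k over [a, b] equals k * (b - a).
integral from 15 to 25 of 8 dx
= 8 * (25 - 15)
= 8 * 10
= 80

80


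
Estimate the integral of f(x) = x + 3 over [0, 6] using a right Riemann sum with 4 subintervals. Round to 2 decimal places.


Right Riemann sum uses right endpoints of each subinterval.
Interval: [0, 6], n = 4
dx = (6 - 0) / 4 = 3/2
Right endpoints: [3/2, 3, 9/2, 6]
f values: [9/2, 6, 15/2, 9]
Sum = dx * (sum of f values)
= 3/2 * 27
= 81/2 = 40.50

40.50


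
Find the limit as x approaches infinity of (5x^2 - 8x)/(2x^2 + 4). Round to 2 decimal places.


For limits at infinity with equal-degree polynomials,
we compare leading coefficients.
Numerator leading term: 5x^2
Denominator leading term: 2x^2
Divide both by x^2:
lim = (5 - 8/x) / (2 + 4/x^2)
As x -> infinity, the 1/x and 1/x^2 terms vanish:
= 5/2 = 2.50

2.50


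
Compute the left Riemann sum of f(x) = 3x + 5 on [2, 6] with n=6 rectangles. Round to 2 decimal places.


Left Riemann sum uses left endpoints of each subinterval.
Interval: [2, 6], n = 6
dx = (6 - 2) / 6 = 2/3
Left endpoints: [2, 8/3, 10/3, 4, 14/3, 16/3]
f values: [11, 13, 15, 17, 19, 21]
Sum = dx * (sum of f values)
= 2/3 * 96
= 64 = 64.00

64.00


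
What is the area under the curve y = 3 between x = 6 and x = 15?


The area under a constant function y = 3 is a rectangle.
Width = 15 - 6 = 9
Height = 3
Area = width * height
= 9 * 3
= 27

27


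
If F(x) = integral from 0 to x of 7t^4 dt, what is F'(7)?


By the Fundamental Theorem of Calculus (Part 1):
If F(x) = integral from 0 to x of f(t) dt, then F'(x) = f(x)
Here f(t) = 7t^4
So F'(x) = 7x^4
Evaluate at x = 7:
F'(7) = 7 * 7^4
= 7 * 2401
= 16807

16807


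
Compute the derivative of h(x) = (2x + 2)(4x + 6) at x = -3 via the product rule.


Let u(x) = 2x + 2 and v(x) = 4x + 6
u'(x) = 2
v'(x) = 4
Product rule: h'(x) = u'(x)*v(x) + u(x)*v'(x)
= 2 * (4x + 6) + (2x + 2) * 4
At x = -3:
u(-3) = 2 * (-3) + 2 = -4
v(-3) = 4 * (-3) + 6 = -6
h'(-3) = 2 * (-6) + (-4) * 4
= -12 - 16
= -28

-28


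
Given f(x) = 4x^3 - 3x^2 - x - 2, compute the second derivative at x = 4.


First derivative:
f'(x) = 12x^2 - 6x - 1
Second derivative:
f''(x) = 24x - 6
Substitute x = 4:
f''(4) = 24 * 4 - 6
= 96 - 6
= 90

90


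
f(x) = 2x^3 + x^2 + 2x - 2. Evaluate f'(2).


Differentiate f(x) = 2x^3 + x^2 + 2x - 2 term by term:
f'(x) = 6x^2 + 2x + 2
Substitute x = 2:
f'(2) = 6 * 2^2 + 2 * 2 + 2
= 24 + 4 + 2
= 30

30


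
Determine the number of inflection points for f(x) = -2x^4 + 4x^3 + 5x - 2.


Inflection points occur where f''(x) = 0 and concavity changes.
f(x) = -2x^4 + 4x^3 + 5x - 2
f'(x) = -8x^3 + 12x^2 + 5
f''(x) = -24x^2 + 24x
This is a quadratic in x. Use the discriminant to count real roots.
Discriminant = (24)^2 - 4 * (-24) * 0
= 576 - 0
= 576
Since discriminant > 0, f''(x) = 0 has 2 distinct real solutions.
A quadratic with two distinct real roots changes sign at each root, so concavity changes at both.
Number of inflection points: 2

2


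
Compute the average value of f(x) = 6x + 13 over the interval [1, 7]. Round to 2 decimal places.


Average value = 1/(b-a) * integral from a to b of f(x) dx
First compute the integral of 6x + 13:
F(x) = 3x^2 + 13x
F(7) = 3 * 49 + 13 * 7 = 238
F(1) = 3 * 1 + 13 * 1 = 16
Integral = 238 - 16 = 222
Average = 222 / (7 - 1) = 222 / 6
= 37 = 37.00

37.00


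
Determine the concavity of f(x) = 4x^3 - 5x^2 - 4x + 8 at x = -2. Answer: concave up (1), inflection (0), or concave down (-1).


Concavity is determined by the sign of f''(x).
f(x) = 4x^3 - 5x^2 - 4x + 8
f'(x) = 12x^2 - 10x - 4
f''(x) = 24x - 10
f''(-2) = 24 * (-2) - 10
= -48 - 10
= -58
Since f''(-2) < 0, the function is concave down (-1)

-1


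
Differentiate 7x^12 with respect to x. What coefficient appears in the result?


We apply the power rule: d/dx [ax^n] = a*n * x^(n-1)
d/dx [7x^12]
= 7 * 12 * x^(12-1)
= 84x^11
The coefficient is 84

84


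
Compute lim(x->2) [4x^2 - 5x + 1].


Since polynomials are continuous, we use direct substitution.
lim(x->2) of 4x^2 - 5x + 1
= 4 * 2^2 - 5 * 2 + 1
= 16 - 10 + 1
= 7

7


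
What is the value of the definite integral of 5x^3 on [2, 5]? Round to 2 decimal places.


Find the antiderivative of 5x^3:
F(x) = 5/4 * x^4
Apply the Fundamental Theorem of Calculus:
F(5) - F(2)
= 5/4 * 5^4 - 5/4 * 2^4
= 5/4 * (625 - 16)
= 5/4 * 609
= 3045/4 = 761.25

761.25


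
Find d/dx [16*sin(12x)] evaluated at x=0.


Apply the chain rule to differentiate 16*sin(12x):
d/dx [16*sin(12x)]
= 16 * cos(12x) * d/dx(12x)
= 16 * 12 * cos(12x)
= 192 * cos(12x)
Evaluate at x = 0:
= 192 * cos(0)
= 192 * 1
= 192

192


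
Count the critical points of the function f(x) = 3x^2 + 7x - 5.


Find where f'(x) = 0:
f'(x) = 6x + 7
Set f'(x) = 0:
6x + 7 = 0
x = -7 / 6 = -7/6
This is a linear equation in x, so there is exactly one solution.
Number of critical points: 1

1


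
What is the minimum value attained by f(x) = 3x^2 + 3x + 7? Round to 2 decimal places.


For a quadratic f(x) = ax^2 + bx + c with a > 0, the minimum is at the vertex.
Vertex x-coordinate: x = -b/(2a)
x = -(3) / (2 * 3)
x = -3/6 = -1/2
Substitute back to find the minimum value:
f(-1/2) = 3 * (-1/2)^2 + 3 * (-1/2) + 7
= 3/4 - 3/2 + 7
= 25/4 = 6.25

6.25


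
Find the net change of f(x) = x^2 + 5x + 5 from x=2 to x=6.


Net change = f(b) - f(a)
f(x) = x^2 + 5x + 5
Compute f(6):
f(6) = 1 * 6^2 + 5 * 6 + 5
= 36 + 30 + 5
= 71
Compute f(2):
f(2) = 1 * 2^2 + 5 * 2 + 5
= 4 + 10 + 5
= 19
Net change = 71 - 19 = 52

52


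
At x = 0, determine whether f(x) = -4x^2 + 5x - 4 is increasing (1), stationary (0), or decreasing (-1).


Compute f'(x) to determine behavior:
f'(x) = -8x + 5
f'(0) = -8 * 0 + 5
= 0 + 5
= 5
Since f'(0) > 0, the function is increasing (1)

1


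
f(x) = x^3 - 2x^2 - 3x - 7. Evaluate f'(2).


Differentiate f(x) = x^3 - 2x^2 - 3x - 7 term by term:
f'(x) = 3x^2 - 4x - 3
Substitute x = 2:
f'(2) = 3 * 2^2 - 4 * 2 - 3
= 12 - 8 - 3
= 1

1


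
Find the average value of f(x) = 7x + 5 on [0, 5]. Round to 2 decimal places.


Average value = 1/(b-a) * integral from a to b of f(x) dx
First compute the integral of 7x + 5:
F(x) = (7/2)x^2 + 5x
F(5) = 7/2 * 25 + 5 * 5 = 225/2
F(0) = 7/2 * 0 + 5 * 0 = 0
Integral = 225/2 - 0 = 225/2
Average = (225/2) / (5 - 0) = (225/2) / 5
= 45/2 = 22.50

22.50


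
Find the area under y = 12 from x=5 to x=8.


The area under a constant function y = 12 is a rectangle.
Width = 8 - 5 = 3
Height = 12
Area = width * height
= 3 * 12
= 36

36


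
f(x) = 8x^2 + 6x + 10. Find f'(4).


Differentiate term by term using power and sum rules:
f(x) = 8x^2 + 6x + 10
f'(x) = 16x + 6
Substitute x = 4:
f'(4) = 16 * 4 + 6
= 64 + 6
= 70

70


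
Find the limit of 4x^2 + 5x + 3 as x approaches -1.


Since polynomials are continuous, we use direct substitution.
lim(x->-1) of 4x^2 + 5x + 3
= 4 * (-1)^2 + 5 * (-1) + 3
= 4 - 5 + 3
= 2

2


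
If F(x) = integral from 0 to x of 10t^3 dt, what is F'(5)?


By the Fundamental Theorem of Calculus (Part 1):
If F(x) = integral from 0 to x of f(t) dt, then F'(x) = f(x)
Here f(t) = 10t^3
So F'(x) = 10x^3
Evaluate at x = 5:
F'(5) = 10 * 5^3
= 10 * 125
= 1250

1250


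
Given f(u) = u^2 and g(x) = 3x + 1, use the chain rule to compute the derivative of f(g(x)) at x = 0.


Using the chain rule: (f(g(x)))' = f'(g(x)) * g'(x)
First, find g(0):
g(0) = 3 * 0 + 1 = 1
Next, f'(u) = 2u
And g'(x) = 3
So f'(g(0)) * g'(0)
= 2 * 1 * 3
= 6

6


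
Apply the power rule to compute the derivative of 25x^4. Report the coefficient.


We apply the power rule: d/dx [ax^n] = a*n * x^(n-1)
d/dx [25x^4]
= 25 * 4 * x^(4-1)
= 100x^3
The coefficient is 100

100


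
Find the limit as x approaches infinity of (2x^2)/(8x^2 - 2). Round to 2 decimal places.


For limits at infinity with equal-degree polynomials,
we compare leading coefficients.
Numerator leading term: 2x^2
Denominator leading term: 8x^2
Divide both by x^2:
lim = (2) / (8 - 2/x^2)
As x -> infinity, the 1/x and 1/x^2 terms vanish:
= 2/8 = 1/4 = 0.25

0.25


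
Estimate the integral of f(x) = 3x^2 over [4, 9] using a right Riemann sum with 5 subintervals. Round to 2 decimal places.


Right Riemann sum uses right endpoints of each subinterval.
Interval: [4, 9], n = 5
dx = (9 - 4) / 5 = 1
Right endpoints: [5, 6, 7, 8, 9]
f values: [75, 108, 147, 192, 243]
Sum = dx * (sum of f values)
= 1 * 765
= 765 = 765.00

765.00


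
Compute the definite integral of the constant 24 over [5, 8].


The integral of a constant k over [a, b] equals k * (b - a).
integral from 5 to 8 of 24 dx
= 24 * (8 - 5)
= 24 * 3
= 72

72


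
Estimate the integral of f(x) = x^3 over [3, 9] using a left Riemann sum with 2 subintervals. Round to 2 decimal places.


Left Riemann sum uses left endpoints of each subinterval.
Interval: [3, 9], n = 2
dx = (9 - 3) / 2 = 3
Left endpoints: [3, 6]
f values: [27, 216]
Sum = dx * (sum of f values)
= 3 * 243
= 729 = 729.00

729.00


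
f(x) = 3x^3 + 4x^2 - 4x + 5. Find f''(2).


First derivative:
f'(x) = 9x^2 + 8x - 4
Second derivative:
f''(x) = 18x + 8
Substitute x = 2:
f''(2) = 18 * 2 + 8
= 36 + 8
= 44

44


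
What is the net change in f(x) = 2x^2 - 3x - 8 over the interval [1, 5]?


Net change = f(b) - f(a)
f(x) = 2x^2 - 3x - 8
Compute f(5):
f(5) = 2 * 5^2 - 3 * 5 - 8
= 50 - 15 - 8
= 27
Compute f(1):
f(1) = 2 * 1^2 - 3 * 1 - 8
= 2 - 3 - 8
= -9
Net change = 27 - (-9) = 36

36


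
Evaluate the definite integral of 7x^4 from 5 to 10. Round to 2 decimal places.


Find the antiderivative of 7x^4:
F(x) = 7/5 * x^5
Apply the Fundamental Theorem of Calculus:
F(10) - F(5)
= 7/5 * 10^5 - 7/5 * 5^5
= 7/5 * (100000 - 3125)
= 7/5 * 96875
= 135625 = 135625.00

135625.00


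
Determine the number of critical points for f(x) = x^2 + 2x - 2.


Find where f'(x) = 0:
f'(x) = 2x + 2
Set f'(x) = 0:
2x + 2 = 0
x = -2 / 2 = -1
This is a linear equation in x, so there is exactly one solution.
Number of critical points: 1

1


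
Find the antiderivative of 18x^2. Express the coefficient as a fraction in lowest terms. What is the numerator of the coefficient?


Apply the power rule for integration:
integral of ax^n dx = a/(n+1) * x^(n+1) + C
integral of 18x^2 dx
= 18/3 * x^3 + C
= 6 * x^3 + C
The coefficient in lowest terms is 6 = 6/1, so its numerator is 6

6


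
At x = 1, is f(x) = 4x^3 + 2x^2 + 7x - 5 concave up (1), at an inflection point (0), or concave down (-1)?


Concavity is determined by the sign of f''(x).
f(x) = 4x^3 + 2x^2 + 7x - 5
f'(x) = 12x^2 + 4x + 7
f''(x) = 24x + 4
f''(1) = 24 * 1 + 4
= 24 + 4
= 28
Since f''(1) > 0, the function is concave up (1)

1


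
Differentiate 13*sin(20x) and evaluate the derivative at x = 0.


Apply the chain rule to differentiate 13*sin(20x):
d/dx [13*sin(20x)]
= 13 * cos(20x) * d/dx(20x)
= 13 * 20 * cos(20x)
= 260 * cos(20x)
Evaluate at x = 0:
= 260 * cos(0)
= 260 * 1
= 260

260


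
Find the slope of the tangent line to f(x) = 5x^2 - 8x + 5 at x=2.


The slope of the tangent line equals f'(x) at the point.
f(x) = 5x^2 - 8x + 5
f'(x) = 10x - 8
At x = 2:
f'(2) = 10 * 2 - 8
= 20 - 8
= 12

12


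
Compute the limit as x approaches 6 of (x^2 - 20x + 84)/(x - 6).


Direct substitution gives 0/0, so we factor the numerator.
Factor: (x^2 - 20x + 84) = (x - 6)(x - 14)
Cancel the common factor (x - 6):
(x^2 - 20x + 84)/(x - 6) = (x - 14)
Now substitute x = 6:
= (6) - (14) = -8

-8


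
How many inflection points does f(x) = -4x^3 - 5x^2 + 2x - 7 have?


Inflection points occur where f''(x) = 0 and concavity changes.
f(x) = -4x^3 - 5x^2 + 2x - 7
f'(x) = -12x^2 - 10x + 2
f''(x) = -24x - 10
Set f''(x) = 0:
-24x - 10 = 0
x = 10 / (-24) = -5/12
Since f''(x) is linear (degree 1), it changes sign at this point.
Therefore there is exactly 1 inflection point.

1


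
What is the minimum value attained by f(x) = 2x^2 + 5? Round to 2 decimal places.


For a quadratic f(x) = ax^2 + bx + c with a > 0, the minimum is at the vertex.
Vertex x-coordinate: x = -b/(2a)
x = -(0) / (2 * 2)
x = 0/4 = 0
Substitute back to find the minimum value:
f(0) = 2 * 0^2 + 0 * 0 + 5
= 0 + 0 + 5
= 5 = 5.00

5.00


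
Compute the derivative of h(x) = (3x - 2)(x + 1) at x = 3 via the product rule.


Let u(x) = 3x - 2 and v(x) = x + 1
u'(x) = 3
v'(x) = 1
Product rule: h'(x) = u'(x)*v(x) + u(x)*v'(x)
= 3 * (x + 1) + (3x - 2) * 1
At x = 3:
u(3) = 3 * 3 - 2 = 7
v(3) = 1 * 3 + 1 = 4
h'(3) = 3 * 4 + 7 * 1
= 12 + 7
= 19

19


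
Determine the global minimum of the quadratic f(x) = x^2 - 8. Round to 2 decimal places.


For a quadratic f(x) = ax^2 + bx + c with a > 0, the minimum is at the vertex.
Vertex x-coordinate: x = -b/(2a)
x = -(0) / (2 * 1)
x = 0/2 = 0
Substitute back to find the minimum value:
f(0) = 1 * 0^2 + 0 * 0 - 8
= 0 + 0 - 8
= -8 = -8.00

-8.00


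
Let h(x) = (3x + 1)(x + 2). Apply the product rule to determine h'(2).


Let u(x) = 3x + 1 and v(x) = x + 2
u'(x) = 3
v'(x) = 1
Product rule: h'(x) = u'(x)*v(x) + u(x)*v'(x)
= 3 * (x + 2) + (3x + 1) * 1
At x = 2:
u(2) = 3 * 2 + 1 = 7
v(2) = 1 * 2 + 2 = 4
h'(2) = 3 * 4 + 7 * 1
= 12 + 7
= 19

19


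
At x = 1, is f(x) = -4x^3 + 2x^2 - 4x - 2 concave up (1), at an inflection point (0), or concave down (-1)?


Concavity is determined by the sign of f''(x).
f(x) = -4x^3 + 2x^2 - 4x - 2
f'(x) = -12x^2 + 4x - 4
f''(x) = -24x + 4
f''(1) = -24 * 1 + 4
= -24 + 4
= -20
Since f''(1) < 0, the function is concave down (-1)

-1


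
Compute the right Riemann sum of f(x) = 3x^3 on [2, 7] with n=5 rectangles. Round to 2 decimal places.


Right Riemann sum uses right endpoints of each subinterval.
Interval: [2, 7], n = 5
dx = (7 - 2) / 5 = 1
Right endpoints: [3, 4, 5, 6, 7]
f values: [81, 192, 375, 648, 1029]
Sum = dx * (sum of f values)
= 1 * 2325
= 2325 = 2325.00

2325.00


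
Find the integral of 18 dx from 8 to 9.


The integral of a constant k over [a, b] equals k * (b - a).
integral from 8 to 9 of 18 dx
= 18 * (9 - 8)
= 18 * 1
= 18

18


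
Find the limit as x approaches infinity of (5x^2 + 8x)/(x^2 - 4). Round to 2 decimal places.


For limits at infinity with equal-degree polynomials,
we compare leading coefficients.
Numerator leading term: 5x^2
Denominator leading term: x^2
Divide both by x^2:
lim = (5 + 8/x) / (1 - 4/x^2)
As x -> infinity, the 1/x and 1/x^2 terms vanish:
= 5/1 = 5 = 5.00

5.00


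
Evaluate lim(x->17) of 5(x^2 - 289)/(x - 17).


Direct substitution gives 0/0, so we factor the numerator.
Factor: 5(x^2 - 289) = 5 * (x - 17)(x + 17)
Cancel the common factor (x - 17):
5(x^2 - 289)/(x - 17) = 5 * (x + 17)
Now substitute x = 17:
= 5 * (17 + 17) = 170

170


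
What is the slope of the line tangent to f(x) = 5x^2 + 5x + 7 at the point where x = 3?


The slope of the tangent line equals f'(x) at the point.
f(x) = 5x^2 + 5x + 7
f'(x) = 10x + 5
At x = 3:
f'(3) = 10 * 3 + 5
= 30 + 5
= 35

35


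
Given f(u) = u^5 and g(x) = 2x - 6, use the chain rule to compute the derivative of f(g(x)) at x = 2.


Using the chain rule: (f(g(x)))' = f'(g(x)) * g'(x)
First, find g(2):
g(2) = 2 * 2 - 6 = -2
Next, f'(u) = 5u^4
And g'(x) = 2
So f'(g(2)) * g'(2)
= 5 * (-2)^4 * 2
= 5 * 16 * 2
= 160

160


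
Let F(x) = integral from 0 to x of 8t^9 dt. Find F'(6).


By the Fundamental Theorem of Calculus (Part 1):
If F(x) = integral from 0 to x of f(t) dt, then F'(x) = f(x)
Here f(t) = 8t^9
So F'(x) = 8x^9
Evaluate at x = 6:
F'(6) = 8 * 6^9
= 8 * 10077696
= 80621568

80621568


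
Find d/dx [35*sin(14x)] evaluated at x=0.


Apply the chain rule to differentiate 35*sin(14x):
d/dx [35*sin(14x)]
= 35 * cos(14x) * d/dx(14x)
= 35 * 14 * cos(14x)
= 490 * cos(14x)
Evaluate at x = 0:
= 490 * cos(0)
= 490 * 1
= 490

490


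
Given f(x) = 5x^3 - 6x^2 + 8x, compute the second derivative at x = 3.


First derivative:
f'(x) = 15x^2 - 12x + 8
Second derivative:
f''(x) = 30x - 12
Substitute x = 3:
f''(3) = 30 * 3 - 12
= 90 - 12
= 78

78


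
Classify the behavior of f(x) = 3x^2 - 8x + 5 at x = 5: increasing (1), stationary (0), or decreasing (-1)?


Compute f'(x) to determine behavior:
f'(x) = 6x - 8
f'(5) = 6 * 5 - 8
= 30 - 8
= 22
Since f'(5) > 0, the function is increasing (1)

1


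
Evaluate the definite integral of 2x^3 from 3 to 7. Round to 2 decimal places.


Find the antiderivative of 2x^3:
F(x) = 2/4 * x^4
Apply the Fundamental Theorem of Calculus:
F(7) - F(3)
= 2/4 * 7^4 - 2/4 * 3^4
= 2/4 * (2401 - 81)
= 2/4 * 2320
= 1160 = 1160.00

1160.00


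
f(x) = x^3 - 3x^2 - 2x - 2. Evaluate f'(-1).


Differentiate f(x) = x^3 - 3x^2 - 2x - 2 term by term:
f'(x) = 3x^2 - 6x - 2
Substitute x = -1:
f'(-1) = 3 * (-1)^2 - 6 * (-1) - 2
= 3 + 6 - 2
= 7

7


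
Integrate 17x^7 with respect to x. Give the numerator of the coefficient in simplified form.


Apply the power rule for integration:
integral of ax^n dx = a/(n+1) * x^(n+1) + C
integral of 17x^7 dx
= 17/8 * x^8 + C
The coefficient in lowest terms is 17/8, and its numerator is 17

17


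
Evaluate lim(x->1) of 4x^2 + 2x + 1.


Since polynomials are continuous, we use direct substitution.
lim(x->1) of 4x^2 + 2x + 1
= 4 * 1^2 + 2 * 1 + 1
= 4 + 2 + 1
= 7

7


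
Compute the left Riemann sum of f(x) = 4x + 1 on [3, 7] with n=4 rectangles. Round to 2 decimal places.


Left Riemann sum uses left endpoints of each subinterval.
Interval: [3, 7], n = 4
dx = (7 - 3) / 4 = 1
Left endpoints: [3, 4, 5, 6]
f values: [13, 17, 21, 25]
Sum = dx * (sum of f values)
= 1 * 76
= 76 = 76.00

76.00


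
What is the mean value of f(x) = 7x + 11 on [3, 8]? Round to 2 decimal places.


Average value = 1/(b-a) * integral from a to b of f(x) dx
First compute the integral of 7x + 11:
F(x) = (7/2)x^2 + 11x
F(8) = 7/2 * 64 + 11 * 8 = 312
F(3) = 7/2 * 9 + 11 * 3 = 129/2
Integral = 312 - 129/2 = 495/2
Average = (495/2) / (8 - 3) = (495/2) / 5
= 99/2 = 49.50

49.50


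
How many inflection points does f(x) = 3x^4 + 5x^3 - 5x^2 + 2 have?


Inflection points occur where f''(x) = 0 and concavity changes.
f(x) = 3x^4 + 5x^3 - 5x^2 + 2
f'(x) = 12x^3 + 15x^2 - 10x
f''(x) = 36x^2 + 30x - 10
This is a quadratic in x. Use the discriminant to count real roots.
Discriminant = (30)^2 - 4 * 36 * (-10)
= 900 - (-1440)
= 2340
Since discriminant > 0, f''(x) = 0 has 2 distinct real solutions.
A quadratic with two distinct real roots changes sign at each root, so concavity changes at both.
Number of inflection points: 2

2


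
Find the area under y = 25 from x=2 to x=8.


The area under a constant function y = 25 is a rectangle.
Width = 8 - 2 = 6
Height = 25
Area = width * height
= 6 * 25
= 150

150


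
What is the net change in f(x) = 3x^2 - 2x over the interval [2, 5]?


Net change = f(b) - f(a)
f(x) = 3x^2 - 2x
Compute f(5):
f(5) = 3 * 5^2 - 2 * 5 + 0
= 75 - 10 + 0
= 65
Compute f(2):
f(2) = 3 * 2^2 - 2 * 2 + 0
= 12 - 4 + 0
= 8
Net change = 65 - 8 = 57

57


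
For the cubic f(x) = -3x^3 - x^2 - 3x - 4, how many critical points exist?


Find where f'(x) = 0:
f(x) = -3x^3 - x^2 - 3x - 4
f'(x) = -9x^2 - 2x - 3
This is a quadratic in x. Use the discriminant to count real roots.
Discriminant = (-2)^2 - 4 * (-9) * (-3)
= 4 - 108
= -104
Since discriminant < 0, f'(x) = 0 has no real solutions.
Number of critical points: 0

0


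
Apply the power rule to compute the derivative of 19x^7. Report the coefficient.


We apply the power rule: d/dx [ax^n] = a*n * x^(n-1)
d/dx [19x^7]
= 19 * 7 * x^(7-1)
= 133x^6
The coefficient is 133

133


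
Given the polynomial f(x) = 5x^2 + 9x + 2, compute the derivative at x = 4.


Differentiate term by term using power and sum rules:
f(x) = 5x^2 + 9x + 2
f'(x) = 10x + 9
Substitute x = 4:
f'(4) = 10 * 4 + 9
= 40 + 9
= 49

49


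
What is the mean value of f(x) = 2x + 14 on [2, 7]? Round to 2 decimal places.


Average value = 1/(b-a) * integral from a to b of f(x) dx
First compute the integral of 2x + 14:
F(x) = x^2 + 14x
F(7) = 1 * 49 + 14 * 7 = 147
F(2) = 1 * 4 + 14 * 2 = 32
Integral = 147 - 32 = 115
Average = 115 / (7 - 2) = 115 / 5
= 23 = 23.00

23.00


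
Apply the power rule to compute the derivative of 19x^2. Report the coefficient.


We apply the power rule: d/dx [ax^n] = a*n * x^(n-1)
d/dx [19x^2]
= 19 * 2 * x^(2-1)
= 38x
The coefficient is 38

38


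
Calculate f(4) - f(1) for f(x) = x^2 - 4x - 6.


Net change = f(b) - f(a)
f(x) = x^2 - 4x - 6
Compute f(4):
f(4) = 1 * 4^2 - 4 * 4 - 6
= 16 - 16 - 6
= -6
Compute f(1):
f(1) = 1 * 1^2 - 4 * 1 - 6
= 1 - 4 - 6
= -9
Net change = -6 - (-9) = 3

3


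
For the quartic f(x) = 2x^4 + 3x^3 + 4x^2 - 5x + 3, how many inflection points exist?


Inflection points occur where f''(x) = 0 and concavity changes.
f(x) = 2x^4 + 3x^3 + 4x^2 - 5x + 3
f'(x) = 8x^3 + 9x^2 + 8x - 5
f''(x) = 24x^2 + 18x + 8
This is a quadratic in x. Use the discriminant to count real roots.
Discriminant = (18)^2 - 4 * 24 * 8
= 324 - 768
= -444
Since discriminant < 0, f''(x) = 0 has no real solutions.
Number of inflection points: 0

0


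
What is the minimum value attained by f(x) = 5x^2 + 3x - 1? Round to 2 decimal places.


For a quadratic f(x) = ax^2 + bx + c with a > 0, the minimum is at the vertex.
Vertex x-coordinate: x = -b/(2a)
x = -(3) / (2 * 5)
x = -3/10
Substitute back to find the minimum value:
f(-3/10) = 5 * (-3/10)^2 + 3 * (-3/10) - 1
= 9/20 - 9/10 - 1
= -29/20 = -1.45

-1.45


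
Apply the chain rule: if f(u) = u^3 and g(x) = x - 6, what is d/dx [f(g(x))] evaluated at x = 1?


Using the chain rule: (f(g(x)))' = f'(g(x)) * g'(x)
First, find g(1):
g(1) = 1 * 1 - 6 = -5
Next, f'(u) = 3u^2
And g'(x) = 1
So f'(g(1)) * g'(1)
= 3 * (-5)^2 * 1
= 3 * 25 * 1
= 75

75


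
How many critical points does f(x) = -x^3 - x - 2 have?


Find where f'(x) = 0:
f(x) = -x^3 - x - 2
f'(x) = -3x^2 - 1
This is a quadratic in x. Use the discriminant to count real roots.
Discriminant = (0)^2 - 4 * (-3) * (-1)
= 0 - 12
= -12
Since discriminant < 0, f'(x) = 0 has no real solutions.
Number of critical points: 0

0


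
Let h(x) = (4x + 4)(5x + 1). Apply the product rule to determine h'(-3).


Let u(x) = 4x + 4 and v(x) = 5x + 1
u'(x) = 4
v'(x) = 5
Product rule: h'(x) = u'(x)*v(x) + u(x)*v'(x)
= 4 * (5x + 1) + (4x + 4) * 5
At x = -3:
u(-3) = 4 * (-3) + 4 = -8
v(-3) = 5 * (-3) + 1 = -14
h'(-3) = 4 * (-14) + (-8) * 5
= -56 - 40
= -96

-96


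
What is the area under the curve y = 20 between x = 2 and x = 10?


The area under a constant function y = 20 is a rectangle.
Width = 10 - 2 = 8
Height = 20
Area = width * height
= 8 * 20
= 160

160


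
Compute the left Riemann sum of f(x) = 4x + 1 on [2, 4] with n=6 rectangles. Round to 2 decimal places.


Left Riemann sum uses left endpoints of each subinterval.
Interval: [2, 4], n = 6
dx = (4 - 2) / 6 = 1/3
Left endpoints: [2, 7/3, 8/3, 3, 10/3, 11/3]
f values: [9, 31/3, 35/3, 13, 43/3, 47/3]
Sum = dx * (sum of f values)
= 1/3 * 74
= 74/3 ≈ 24.67

24.67


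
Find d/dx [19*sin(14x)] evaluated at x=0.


Apply the chain rule to differentiate 19*sin(14x):
d/dx [19*sin(14x)]
= 19 * cos(14x) * d/dx(14x)
= 19 * 14 * cos(14x)
= 266 * cos(14x)
Evaluate at x = 0:
= 266 * cos(0)
= 266 * 1
= 266

266


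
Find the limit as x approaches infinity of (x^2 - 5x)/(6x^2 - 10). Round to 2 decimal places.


For limits at infinity with equal-degree polynomials,
we compare leading coefficients.
Numerator leading term: x^2
Denominator leading term: 6x^2
Divide both by x^2:
lim = (1 - 5/x) / (6 - 10/x^2)
As x -> infinity, the 1/x and 1/x^2 terms vanish:
= 1/6 ≈ 0.17

0.17


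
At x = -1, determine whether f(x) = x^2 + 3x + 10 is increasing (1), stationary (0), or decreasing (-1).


Compute f'(x) to determine behavior:
f'(x) = 2x + 3
f'(-1) = 2 * (-1) + 3
= -2 + 3
= 1
Since f'(-1) > 0, the function is increasing (1)

1


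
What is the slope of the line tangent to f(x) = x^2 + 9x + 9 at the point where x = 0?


The slope of the tangent line equals f'(x) at the point.
f(x) = x^2 + 9x + 9
f'(x) = 2x + 9
At x = 0:
f'(0) = 2 * 0 + 9
= 0 + 9
= 9

9


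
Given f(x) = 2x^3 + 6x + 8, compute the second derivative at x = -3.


First derivative:
f'(x) = 6x^2 + 6
Second derivative:
f''(x) = 12x
Substitute x = -3:
f''(-3) = 12 * (-3) + 0
= -36 + 0
= -36

-36


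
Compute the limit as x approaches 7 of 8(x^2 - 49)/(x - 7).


Direct substitution gives 0/0, so we factor the numerator.
Factor: 8(x^2 - 49) = 8 * (x - 7)(x + 7)
Cancel the common factor (x - 7):
8(x^2 - 49)/(x - 7) = 8 * (x + 7)
Now substitute x = 7:
= 8 * (7 + 7) = 112

112


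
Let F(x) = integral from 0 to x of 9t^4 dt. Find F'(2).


By the Fundamental Theorem of Calculus (Part 1):
If F(x) = integral from 0 to x of f(t) dt, then F'(x) = f(x)
Here f(t) = 9t^4
So F'(x) = 9x^4
Evaluate at x = 2:
F'(2) = 9 * 2^4
= 9 * 16
= 144

144


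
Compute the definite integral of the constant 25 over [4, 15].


The integral of a constant k over [a, b] equals k * (b - a).
integral from 4 to 15 of 25 dx
= 25 * (15 - 4)
= 25 * 11
= 275

275


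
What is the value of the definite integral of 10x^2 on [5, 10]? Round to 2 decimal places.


Find the antiderivative of 10x^2:
F(x) = 10/3 * x^3
Apply the Fundamental Theorem of Calculus:
F(10) - F(5)
= 10/3 * 10^3 - 10/3 * 5^3
= 10/3 * (1000 - 125)
= 10/3 * 875
= 8750/3 ≈ 2916.67

2916.67


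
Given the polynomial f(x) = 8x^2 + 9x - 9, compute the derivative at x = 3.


Differentiate term by term using power and sum rules:
f(x) = 8x^2 + 9x - 9
f'(x) = 16x + 9
Substitute x = 3:
f'(3) = 16 * 3 + 9
= 48 + 9
= 57

57


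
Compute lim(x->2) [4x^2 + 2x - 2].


Since polynomials are continuous, we use direct substitution.
lim(x->2) of 4x^2 + 2x - 2
= 4 * 2^2 + 2 * 2 - 2
= 16 + 4 - 2
= 18

18


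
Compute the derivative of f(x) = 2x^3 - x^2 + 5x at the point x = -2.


Differentiate f(x) = 2x^3 - x^2 + 5x term by term:
f'(x) = 6x^2 - 2x + 5
Substitute x = -2:
f'(-2) = 6 * (-2)^2 - 2 * (-2) + 5
= 24 + 4 + 5
= 33

33


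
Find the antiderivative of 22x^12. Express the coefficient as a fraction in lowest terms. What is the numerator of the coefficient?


Apply the power rule for integration:
integral of ax^n dx = a/(n+1) * x^(n+1) + C
integral of 22x^12 dx
= 22/13 * x^13 + C
The coefficient in lowest terms is 22/13, and its numerator is 22

22


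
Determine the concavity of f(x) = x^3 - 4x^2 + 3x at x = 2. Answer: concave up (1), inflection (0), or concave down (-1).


Concavity is determined by the sign of f''(x).
f(x) = x^3 - 4x^2 + 3x
f'(x) = 3x^2 - 8x + 3
f''(x) = 6x - 8
f''(2) = 6 * 2 - 8
= 12 - 8
= 4
Since f''(2) > 0, the function is concave up (1)

1


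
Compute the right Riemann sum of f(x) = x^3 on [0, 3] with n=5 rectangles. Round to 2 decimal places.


Right Riemann sum uses right endpoints of each subinterval.
Interval: [0, 3], n = 5
dx = (3 - 0) / 5 = 3/5
Right endpoints: [3/5, 6/5, 9/5, 12/5, 3]
f values: [27/125, 216/125, 729/125, 1728/125, 27]
Sum = dx * (sum of f values)
= 3/5 * 243/5
= 729/25 = 29.16

29.16


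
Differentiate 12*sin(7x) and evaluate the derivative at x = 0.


Apply the chain rule to differentiate 12*sin(7x):
d/dx [12*sin(7x)]
= 12 * cos(7x) * d/dx(7x)
= 12 * 7 * cos(7x)
= 84 * cos(7x)
Evaluate at x = 0:
= 84 * cos(0)
= 84 * 1
= 84

84


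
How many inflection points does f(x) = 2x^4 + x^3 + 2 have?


Inflection points occur where f''(x) = 0 and concavity changes.
f(x) = 2x^4 + x^3 + 2
f'(x) = 8x^3 + 3x^2
f''(x) = 24x^2 + 6x
This is a quadratic in x. Use the discriminant to count real roots.
Discriminant = (6)^2 - 4 * 24 * 0
= 36 - 0
= 36
Since discriminant > 0, f''(x) = 0 has 2 distinct real solutions.
A quadratic with two distinct real roots changes sign at each root, so concavity changes at both.
Number of inflection points: 2

2


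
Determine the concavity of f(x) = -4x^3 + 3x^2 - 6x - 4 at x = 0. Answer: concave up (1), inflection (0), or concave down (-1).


Concavity is determined by the sign of f''(x).
f(x) = -4x^3 + 3x^2 - 6x - 4
f'(x) = -12x^2 + 6x - 6
f''(x) = -24x + 6
f''(0) = -24 * 0 + 6
= 0 + 6
= 6
Since f''(0) > 0, the function is concave up (1)

1


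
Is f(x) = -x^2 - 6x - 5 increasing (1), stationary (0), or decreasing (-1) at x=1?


Compute f'(x) to determine behavior:
f'(x) = -2x - 6
f'(1) = -2 * 1 - 6
= -2 - 6
= -8
Since f'(1) < 0, the function is decreasing (-1)

-1


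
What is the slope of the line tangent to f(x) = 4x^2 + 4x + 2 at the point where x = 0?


The slope of the tangent line equals f'(x) at the point.
f(x) = 4x^2 + 4x + 2
f'(x) = 8x + 4
At x = 0:
f'(0) = 8 * 0 + 4
= 0 + 4
= 4

4


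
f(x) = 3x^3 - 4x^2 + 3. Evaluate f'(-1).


Differentiate f(x) = 3x^3 - 4x^2 + 3 term by term:
f'(x) = 9x^2 - 8x
Substitute x = -1:
f'(-1) = 9 * (-1)^2 - 8 * (-1) + 0
= 9 + 8 + 0
= 17

17


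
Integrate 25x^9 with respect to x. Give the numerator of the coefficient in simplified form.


Apply the power rule for integration:
integral of ax^n dx = a/(n+1) * x^(n+1) + C
integral of 25x^9 dx
= 25/10 * x^10 + C
= 5/2 * x^10 + C
The coefficient in lowest terms is 5/2, and its numerator is 5

5
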